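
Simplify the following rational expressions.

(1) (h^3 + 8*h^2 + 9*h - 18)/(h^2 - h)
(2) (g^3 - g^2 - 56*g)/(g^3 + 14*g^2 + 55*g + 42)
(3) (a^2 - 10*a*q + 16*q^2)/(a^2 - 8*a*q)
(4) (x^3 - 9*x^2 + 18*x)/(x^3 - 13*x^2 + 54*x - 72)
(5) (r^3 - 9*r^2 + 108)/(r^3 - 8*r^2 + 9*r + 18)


(1) = (h^2 + 9*h + 18)/h
(2) = (g^2 - 8*g)/(g^2 + 7*g + 6)
(3) = (a - 2*q)/a
(4) = x/(x - 4)
(5) = (r^2 - 3*r - 18)/(r^2 - 2*r - 3)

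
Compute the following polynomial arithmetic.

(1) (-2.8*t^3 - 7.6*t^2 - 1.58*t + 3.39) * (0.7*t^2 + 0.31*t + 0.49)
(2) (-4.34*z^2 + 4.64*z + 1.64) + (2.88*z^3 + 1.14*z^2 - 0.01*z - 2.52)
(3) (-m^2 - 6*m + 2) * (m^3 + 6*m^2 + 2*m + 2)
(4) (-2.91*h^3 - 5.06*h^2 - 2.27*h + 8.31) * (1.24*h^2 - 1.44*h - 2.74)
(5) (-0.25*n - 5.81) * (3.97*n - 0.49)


(1) = -1.96*t^5 - 6.188*t^4 - 4.834*t^3 - 1.8408*t^2 + 0.2767*t + 1.6611
(2) = 2.88*z^3 - 3.2*z^2 + 4.63*z - 0.88
(3) = -m^5 - 12*m^4 - 36*m^3 - 2*m^2 - 8*m + 4
(4) = -3.6084*h^5 - 2.084*h^4 + 12.445*h^3 + 27.4376*h^2 - 5.7466*h - 22.7694
(5) = -0.9925*n^2 - 22.9432*n + 2.8469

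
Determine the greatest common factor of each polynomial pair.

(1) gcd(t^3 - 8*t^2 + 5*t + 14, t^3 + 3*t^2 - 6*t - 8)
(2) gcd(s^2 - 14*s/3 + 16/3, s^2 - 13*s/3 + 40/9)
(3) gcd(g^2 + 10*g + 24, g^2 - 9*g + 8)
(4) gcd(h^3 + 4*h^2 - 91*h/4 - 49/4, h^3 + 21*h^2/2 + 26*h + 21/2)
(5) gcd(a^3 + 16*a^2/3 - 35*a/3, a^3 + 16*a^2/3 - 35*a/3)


(1) = t^2 - t - 2
(2) = gcd((s - 8/3)*(s - 2), (s - 8/3)*(s - 5/3)) = s - 8/3
(3) = 1
(4) = gcd((h - 7/2)*(h + 1/2)*(h + 7), (h + 1/2)*(h + 3)*(h + 7)) = h^2 + 15*h/2 + 7/2
(5) = a^3 + 16*a^2/3 - 35*a/3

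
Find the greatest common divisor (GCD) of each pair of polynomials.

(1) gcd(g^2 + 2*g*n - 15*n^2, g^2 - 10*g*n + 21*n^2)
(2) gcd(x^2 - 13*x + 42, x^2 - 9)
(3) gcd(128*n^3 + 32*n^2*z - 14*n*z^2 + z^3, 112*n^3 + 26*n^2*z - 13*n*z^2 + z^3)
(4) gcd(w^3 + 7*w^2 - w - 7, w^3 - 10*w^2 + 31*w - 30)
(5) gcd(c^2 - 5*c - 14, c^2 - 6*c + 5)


(1) = g - 3*n
(2) = gcd((x - 7)*(x - 6), (x - 3)*(x + 3)) = 1
(3) = gcd((-8*n + z)^2*(2*n + z), (-8*n + z)*(-7*n + z)*(2*n + z)) = -16*n^2 - 6*n*z + z^2
(4) = 1
(5) = 1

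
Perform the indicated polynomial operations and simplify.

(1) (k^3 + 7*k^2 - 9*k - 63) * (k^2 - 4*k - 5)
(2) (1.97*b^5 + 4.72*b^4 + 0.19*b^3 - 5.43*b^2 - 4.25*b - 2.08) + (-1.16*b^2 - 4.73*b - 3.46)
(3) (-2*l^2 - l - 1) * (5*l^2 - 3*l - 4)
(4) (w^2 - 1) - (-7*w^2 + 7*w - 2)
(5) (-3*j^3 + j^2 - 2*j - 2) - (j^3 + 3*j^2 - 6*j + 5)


(1) = k^5 + 3*k^4 - 42*k^3 - 62*k^2 + 297*k + 315
(2) = 1.97*b^5 + 4.72*b^4 + 0.19*b^3 - 6.59*b^2 - 8.98*b - 5.54
(3) = -10*l^4 + l^3 + 6*l^2 + 7*l + 4
(4) = 8*w^2 - 7*w + 1
(5) = -4*j^3 - 2*j^2 + 4*j - 7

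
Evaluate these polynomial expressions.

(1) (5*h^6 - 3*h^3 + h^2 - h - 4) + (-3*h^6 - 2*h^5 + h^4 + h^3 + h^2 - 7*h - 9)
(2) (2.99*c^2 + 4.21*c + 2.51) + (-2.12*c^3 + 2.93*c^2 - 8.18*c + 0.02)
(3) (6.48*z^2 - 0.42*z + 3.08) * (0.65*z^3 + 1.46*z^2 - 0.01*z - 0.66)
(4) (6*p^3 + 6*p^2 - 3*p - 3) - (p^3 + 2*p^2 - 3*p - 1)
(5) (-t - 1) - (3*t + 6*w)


(1) = 2*h^6 - 2*h^5 + h^4 - 2*h^3 + 2*h^2 - 8*h - 13
(2) = -2.12*c^3 + 5.92*c^2 - 3.97*c + 2.53
(3) = 4.212*z^5 + 9.1878*z^4 + 1.324*z^3 + 0.2242*z^2 + 0.2464*z - 2.0328
(4) = 5*p^3 + 4*p^2 - 2
(5) = -4*t - 6*w - 1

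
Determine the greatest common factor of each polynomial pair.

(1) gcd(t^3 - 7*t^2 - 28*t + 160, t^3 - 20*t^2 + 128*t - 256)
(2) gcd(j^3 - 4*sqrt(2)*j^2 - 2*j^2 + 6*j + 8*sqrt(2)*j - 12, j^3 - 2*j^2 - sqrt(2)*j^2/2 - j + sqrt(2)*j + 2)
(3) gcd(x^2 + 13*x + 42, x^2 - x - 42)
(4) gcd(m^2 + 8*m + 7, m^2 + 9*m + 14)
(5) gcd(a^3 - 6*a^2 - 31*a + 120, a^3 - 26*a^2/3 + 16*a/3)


(1) = gcd((t - 8)*(t - 4)*(t + 5), (t - 8)^2*(t - 4)) = t^2 - 12*t + 32
(2) = gcd((j - 2)*(j - 3*sqrt(2))*(j - sqrt(2)), (j - 2)*(j - sqrt(2))*(j + sqrt(2)/2)) = j^2 + j*(-2 - sqrt(2)) + 2*sqrt(2)
(3) = gcd((x + 6)*(x + 7), (x - 7)*(x + 6)) = x + 6
(4) = gcd((m + 1)*(m + 7), (m + 2)*(m + 7)) = m + 7
(5) = gcd((a - 8)*(a - 3)*(a + 5), a*(a - 8)*(a - 2/3)) = a - 8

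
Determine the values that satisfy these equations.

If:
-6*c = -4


Then:
c = 2/3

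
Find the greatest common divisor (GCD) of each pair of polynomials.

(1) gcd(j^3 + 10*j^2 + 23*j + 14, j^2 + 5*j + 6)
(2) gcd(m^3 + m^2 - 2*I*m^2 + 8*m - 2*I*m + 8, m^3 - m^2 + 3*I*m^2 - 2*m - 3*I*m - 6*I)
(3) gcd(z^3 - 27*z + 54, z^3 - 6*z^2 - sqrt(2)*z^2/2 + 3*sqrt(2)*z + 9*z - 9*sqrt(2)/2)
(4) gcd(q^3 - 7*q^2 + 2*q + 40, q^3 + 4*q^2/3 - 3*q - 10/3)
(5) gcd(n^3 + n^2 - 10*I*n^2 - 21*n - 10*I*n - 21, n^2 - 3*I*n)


(1) = gcd((j + 1)*(j + 2)*(j + 7), (j + 2)*(j + 3)) = j + 2
(2) = gcd((m + 1)*(m - 4*I)*(m + 2*I), (m - 2)*(m + 1)*(m + 3*I)) = m + 1
(3) = z^2 - 6*z + 9
(4) = q + 2
(5) = gcd((n + 1)*(n - 7*I)*(n - 3*I), n*(n - 3*I)) = n - 3*I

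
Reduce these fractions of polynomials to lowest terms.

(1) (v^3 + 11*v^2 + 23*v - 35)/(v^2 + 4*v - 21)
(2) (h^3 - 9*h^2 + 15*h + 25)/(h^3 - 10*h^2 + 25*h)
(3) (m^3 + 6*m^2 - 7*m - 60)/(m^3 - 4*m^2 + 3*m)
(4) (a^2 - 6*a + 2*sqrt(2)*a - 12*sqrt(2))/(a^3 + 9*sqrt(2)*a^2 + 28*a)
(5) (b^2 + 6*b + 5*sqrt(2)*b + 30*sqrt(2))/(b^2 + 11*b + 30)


(1) = (v^2 + 4*v - 5)/(v - 3)
(2) = (h + 1)/h
(3) = (m^2 + 9*m + 20)/(m^2 - m)
(4) = (a - 6)/(a^2 + 7*sqrt(2)*a)
(5) = (b + 5*sqrt(2))/(b + 5)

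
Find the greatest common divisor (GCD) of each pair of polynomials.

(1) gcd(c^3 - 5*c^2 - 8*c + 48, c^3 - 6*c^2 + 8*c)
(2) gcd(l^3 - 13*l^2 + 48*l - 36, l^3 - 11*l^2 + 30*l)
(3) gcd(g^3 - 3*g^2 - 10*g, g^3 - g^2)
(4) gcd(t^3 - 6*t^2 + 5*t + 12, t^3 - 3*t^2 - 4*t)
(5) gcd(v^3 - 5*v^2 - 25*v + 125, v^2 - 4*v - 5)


(1) = c - 4
(2) = gcd((l - 6)^2*(l - 1), l*(l - 6)*(l - 5)) = l - 6
(3) = g
(4) = t^2 - 3*t - 4
(5) = gcd((v - 5)^2*(v + 5), (v - 5)*(v + 1)) = v - 5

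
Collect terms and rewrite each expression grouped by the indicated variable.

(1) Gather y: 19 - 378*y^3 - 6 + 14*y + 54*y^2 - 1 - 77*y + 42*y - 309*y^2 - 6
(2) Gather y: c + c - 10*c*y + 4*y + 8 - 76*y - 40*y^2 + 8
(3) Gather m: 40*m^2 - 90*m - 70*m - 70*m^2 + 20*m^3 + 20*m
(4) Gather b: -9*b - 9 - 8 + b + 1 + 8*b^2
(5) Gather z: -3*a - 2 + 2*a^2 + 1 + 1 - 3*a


(1) = -378*y^3 - 255*y^2 - 21*y + 6
(2) = 2*c - 40*y^2 + y*(-10*c - 72) + 16
(3) = 20*m^3 - 30*m^2 - 140*m
(4) = 8*b^2 - 8*b - 16
(5) = 2*a^2 - 6*a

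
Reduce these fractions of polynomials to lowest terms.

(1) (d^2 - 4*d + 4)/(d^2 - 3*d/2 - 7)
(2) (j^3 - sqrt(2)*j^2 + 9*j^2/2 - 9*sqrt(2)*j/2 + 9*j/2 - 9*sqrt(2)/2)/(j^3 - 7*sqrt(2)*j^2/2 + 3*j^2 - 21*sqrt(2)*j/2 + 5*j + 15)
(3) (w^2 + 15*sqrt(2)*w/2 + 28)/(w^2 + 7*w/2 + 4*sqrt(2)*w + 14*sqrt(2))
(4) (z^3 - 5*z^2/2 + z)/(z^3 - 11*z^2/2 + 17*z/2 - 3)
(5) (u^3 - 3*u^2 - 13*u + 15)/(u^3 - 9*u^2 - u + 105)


(1) = (2*d^2 - 8*d + 8)/(2*d^2 - 3*d - 14)
(2) = (4*j + 6)/(4*j - 10*sqrt(2))
(3) = (4*w + 14*sqrt(2))/(4*w + 14)
(4) = z/(z - 3)
(5) = (u - 1)/(u - 7)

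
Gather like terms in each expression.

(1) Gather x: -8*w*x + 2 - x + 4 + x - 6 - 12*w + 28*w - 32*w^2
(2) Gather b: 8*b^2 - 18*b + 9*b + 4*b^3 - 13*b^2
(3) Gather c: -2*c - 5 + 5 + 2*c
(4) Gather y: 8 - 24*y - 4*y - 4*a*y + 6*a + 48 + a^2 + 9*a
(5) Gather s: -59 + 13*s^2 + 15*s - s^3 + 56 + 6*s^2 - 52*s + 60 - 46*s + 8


(1) = -32*w^2 - 8*w*x + 16*w
(2) = 4*b^3 - 5*b^2 - 9*b
(3) = 0
(4) = a^2 + 15*a + y*(-4*a - 28) + 56
(5) = -s^3 + 19*s^2 - 83*s + 65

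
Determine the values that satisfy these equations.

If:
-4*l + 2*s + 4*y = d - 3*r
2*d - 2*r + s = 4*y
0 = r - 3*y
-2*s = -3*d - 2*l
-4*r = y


Then:
d = 0
l = 0
r = 0
s = 0
y = 0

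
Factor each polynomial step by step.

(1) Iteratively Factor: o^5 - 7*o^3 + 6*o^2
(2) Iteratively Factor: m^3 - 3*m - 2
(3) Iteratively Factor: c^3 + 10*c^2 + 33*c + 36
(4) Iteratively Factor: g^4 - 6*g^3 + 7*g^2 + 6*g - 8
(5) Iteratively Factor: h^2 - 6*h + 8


(1) = (o - 2)*(o^4 + 2*o^3 - 3*o^2) = (o - 2)*(o - 1)*(o^3 + 3*o^2) = o*(o - 2)*(o - 1)*(o^2 + 3*o) = o*(o - 2)*(o - 1)*(o + 3)*(o)
(2) = (m - 2)*(m^2 + 2*m + 1) = (m - 2)*(m + 1)*(m + 1)
(3) = (c + 3)*(c^2 + 7*c + 12) = (c + 3)^2*(c + 4)
(4) = (g - 4)*(g^3 - 2*g^2 - g + 2) = (g - 4)*(g + 1)*(g^2 - 3*g + 2) = (g - 4)*(g - 2)*(g + 1)*(g - 1)
(5) = (h - 4)*(h - 2)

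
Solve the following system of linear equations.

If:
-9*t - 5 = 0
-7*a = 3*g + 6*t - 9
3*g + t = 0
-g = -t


Then:
No Solution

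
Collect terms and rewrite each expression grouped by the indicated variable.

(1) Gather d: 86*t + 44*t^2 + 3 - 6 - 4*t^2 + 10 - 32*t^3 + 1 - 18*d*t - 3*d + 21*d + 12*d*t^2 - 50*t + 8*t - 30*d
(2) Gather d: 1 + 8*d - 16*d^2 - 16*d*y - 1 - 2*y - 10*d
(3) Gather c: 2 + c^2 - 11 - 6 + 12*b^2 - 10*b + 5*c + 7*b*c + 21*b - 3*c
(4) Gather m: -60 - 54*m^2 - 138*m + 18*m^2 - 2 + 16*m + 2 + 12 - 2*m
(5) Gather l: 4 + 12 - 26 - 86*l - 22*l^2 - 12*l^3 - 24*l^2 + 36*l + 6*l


(1) = d*(12*t^2 - 18*t - 12) - 32*t^3 + 40*t^2 + 44*t + 8
(2) = -16*d^2 + d*(-16*y - 2) - 2*y
(3) = 12*b^2 + 11*b + c^2 + c*(7*b + 2) - 15
(4) = -36*m^2 - 124*m - 48
(5) = -12*l^3 - 46*l^2 - 44*l - 10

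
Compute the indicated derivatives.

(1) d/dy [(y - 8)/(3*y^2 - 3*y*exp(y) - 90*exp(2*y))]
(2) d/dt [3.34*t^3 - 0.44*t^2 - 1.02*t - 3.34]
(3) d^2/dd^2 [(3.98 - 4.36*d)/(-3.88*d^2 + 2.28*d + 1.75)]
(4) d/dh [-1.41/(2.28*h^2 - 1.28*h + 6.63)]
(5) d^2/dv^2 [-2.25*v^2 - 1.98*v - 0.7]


(1) = (y^2 - y*exp(y) + (y - 8)*(y*exp(y) - 2*y + 60*exp(2*y) + exp(y)) - 30*exp(2*y))/(3*(-y^2 + y*exp(y) + 30*exp(2*y))^2)
(2) = 10.02*t^2 - 0.88*t - 1.02
(3) = ((50.7664 - 101.5008*d)*(-3.88*d^2 + 2.28*d + 1.75) - (4.36*d - 3.98)*(7.76*d - 2.28)*(15.52*d - 4.56))/(-3.88*d^2 + 2.28*d + 1.75)^3
(4) = (6.4296*h - 1.8048)/(2.28*h^2 - 1.28*h + 6.63)^2
(5) = -4.50000000000000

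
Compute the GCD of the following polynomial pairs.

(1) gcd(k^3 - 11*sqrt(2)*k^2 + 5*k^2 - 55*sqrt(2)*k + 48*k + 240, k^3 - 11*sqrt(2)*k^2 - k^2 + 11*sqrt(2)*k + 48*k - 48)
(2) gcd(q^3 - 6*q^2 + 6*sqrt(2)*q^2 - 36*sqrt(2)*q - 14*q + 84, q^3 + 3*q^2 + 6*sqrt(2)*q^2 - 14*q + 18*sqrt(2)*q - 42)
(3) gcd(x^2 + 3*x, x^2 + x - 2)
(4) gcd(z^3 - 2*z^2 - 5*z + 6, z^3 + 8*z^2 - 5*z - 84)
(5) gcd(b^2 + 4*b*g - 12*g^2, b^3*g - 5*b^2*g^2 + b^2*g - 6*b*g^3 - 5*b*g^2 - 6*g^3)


(1) = gcd((k + 5)*(k - 8*sqrt(2))*(k - 3*sqrt(2)), (k - 1)*(k - 8*sqrt(2))*(k - 3*sqrt(2))) = k^2 - 11*sqrt(2)*k + 48
(2) = gcd((q - 6)*(q - sqrt(2))*(q + 7*sqrt(2)), (q + 3)*(q - sqrt(2))*(q + 7*sqrt(2))) = q^2 + 6*sqrt(2)*q - 14
(3) = 1
(4) = z - 3
(5) = gcd((b - 2*g)*(b + 6*g), (b - 6*g)*(b + g)*(b*g + g)) = 1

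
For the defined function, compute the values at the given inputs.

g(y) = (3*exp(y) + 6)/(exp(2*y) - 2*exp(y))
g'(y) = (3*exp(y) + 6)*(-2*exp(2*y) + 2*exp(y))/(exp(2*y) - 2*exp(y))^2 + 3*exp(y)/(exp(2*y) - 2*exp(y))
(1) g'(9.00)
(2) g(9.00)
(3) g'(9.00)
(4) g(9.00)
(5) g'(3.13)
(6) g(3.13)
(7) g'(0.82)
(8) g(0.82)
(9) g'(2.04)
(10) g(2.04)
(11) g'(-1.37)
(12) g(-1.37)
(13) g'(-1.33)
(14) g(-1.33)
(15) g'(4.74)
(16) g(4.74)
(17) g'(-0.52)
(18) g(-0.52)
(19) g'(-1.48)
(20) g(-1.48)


(1) = -0.00
(2) = 0.00
(3) = -0.00
(4) = 0.00
(5) = -0.18
(6) = 0.16
(7) = -184.86
(8) = 20.86
(9) = -1.03
(10) = 0.66
(11) = 11.31
(12) = -15.24
(13) = 10.82
(14) = -14.80
(15) = -0.03
(16) = 0.03
(17) = 3.24
(18) = -9.32
(19) = 12.74
(20) = -16.56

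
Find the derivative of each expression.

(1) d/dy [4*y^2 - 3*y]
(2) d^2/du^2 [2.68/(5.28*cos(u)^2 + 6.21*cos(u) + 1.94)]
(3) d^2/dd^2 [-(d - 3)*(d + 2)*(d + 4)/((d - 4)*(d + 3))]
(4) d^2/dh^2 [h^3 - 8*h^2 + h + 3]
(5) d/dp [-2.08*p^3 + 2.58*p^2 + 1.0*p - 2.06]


(1) = 8*y - 3
(2) = (-298.856448*(1 - cos(u)^2)^2 - 263.621952*cos(u)^3 - 142.972908*cos(u)^2 + 559.530936*cos(u) + 450.656472)/(5.28*cos(u)^2 + 6.21*cos(u) + 1.94)^3
(3) = 12*(-d^3 - 12*d^2 - 24*d - 40)/(d^6 - 3*d^5 - 33*d^4 + 71*d^3 + 396*d^2 - 432*d - 1728)
(4) = 6*h - 16
(5) = -6.24*p^2 + 5.16*p + 1.0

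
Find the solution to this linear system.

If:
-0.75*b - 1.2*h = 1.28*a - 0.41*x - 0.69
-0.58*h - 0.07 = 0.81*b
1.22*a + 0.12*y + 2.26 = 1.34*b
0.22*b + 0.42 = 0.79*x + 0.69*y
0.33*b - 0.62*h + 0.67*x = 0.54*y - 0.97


Then:
a = 2.73
b = 4.81
h = -6.84
x = -4.38
y = 7.16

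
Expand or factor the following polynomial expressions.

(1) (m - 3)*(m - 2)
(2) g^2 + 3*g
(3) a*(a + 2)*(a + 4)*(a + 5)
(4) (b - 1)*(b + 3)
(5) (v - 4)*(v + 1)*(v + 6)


(1) = m^2 - 5*m + 6
(2) = g*(g + 3)
(3) = a^4 + 11*a^3 + 38*a^2 + 40*a
(4) = b^2 + 2*b - 3
(5) = v^3 + 3*v^2 - 22*v - 24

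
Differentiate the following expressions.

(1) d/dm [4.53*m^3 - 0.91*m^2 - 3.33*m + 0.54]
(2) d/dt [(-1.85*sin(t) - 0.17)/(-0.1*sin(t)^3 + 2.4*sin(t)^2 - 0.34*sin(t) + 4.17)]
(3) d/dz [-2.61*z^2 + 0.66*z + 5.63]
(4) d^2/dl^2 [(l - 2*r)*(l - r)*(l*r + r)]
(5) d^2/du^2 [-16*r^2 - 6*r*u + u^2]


(1) = 13.59*m^2 - 1.82*m - 3.33
(2) = (-0.37*sin(t)^3 + 4.389*sin(t)^2 + 0.816*sin(t) - 7.7723)*cos(t)/(0.01*sin(t)^6 - 0.48*sin(t)^5 + 5.828*sin(t)^4 - 2.466*sin(t)^3 + 20.1316*sin(t)^2 - 2.8356*sin(t) + 17.3889)
(3) = 0.66 - 5.22*z
(4) = 2*r*(3*l - 3*r + 1)
(5) = 2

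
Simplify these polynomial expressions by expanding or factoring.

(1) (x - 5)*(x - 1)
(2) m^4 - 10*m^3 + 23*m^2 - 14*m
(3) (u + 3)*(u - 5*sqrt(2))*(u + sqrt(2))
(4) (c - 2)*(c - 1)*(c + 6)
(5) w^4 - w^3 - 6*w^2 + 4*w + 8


(1) = x^2 - 6*x + 5
(2) = m*(m - 7)*(m - 2)*(m - 1)
(3) = u^3 - 4*sqrt(2)*u^2 + 3*u^2 - 12*sqrt(2)*u - 10*u - 30
(4) = c^3 + 3*c^2 - 16*c + 12
(5) = (w - 2)^2*(w + 1)*(w + 2)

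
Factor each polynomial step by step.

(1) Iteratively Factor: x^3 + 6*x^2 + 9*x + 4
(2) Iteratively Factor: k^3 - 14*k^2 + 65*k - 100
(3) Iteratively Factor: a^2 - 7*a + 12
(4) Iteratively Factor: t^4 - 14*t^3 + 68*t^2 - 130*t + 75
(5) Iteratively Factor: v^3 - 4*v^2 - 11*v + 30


(1) = (x + 4)*(x^2 + 2*x + 1) = (x + 1)*(x + 4)*(x + 1)
(2) = (k - 5)*(k^2 - 9*k + 20) = (k - 5)*(k - 4)*(k - 5)
(3) = (a - 4)*(a - 3)
(4) = (t - 1)*(t^3 - 13*t^2 + 55*t - 75) = (t - 5)*(t - 1)*(t^2 - 8*t + 15) = (t - 5)^2*(t - 1)*(t - 3)
(5) = (v - 2)*(v^2 - 2*v - 15) = (v - 5)*(v - 2)*(v + 3)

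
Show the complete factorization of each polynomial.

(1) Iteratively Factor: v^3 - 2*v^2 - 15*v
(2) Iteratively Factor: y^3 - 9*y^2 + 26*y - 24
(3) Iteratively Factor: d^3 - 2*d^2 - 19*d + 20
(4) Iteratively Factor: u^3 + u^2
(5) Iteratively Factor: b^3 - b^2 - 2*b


(1) = (v - 5)*(v^2 + 3*v) = (v - 5)*(v + 3)*(v)
(2) = (y - 4)*(y^2 - 5*y + 6) = (y - 4)*(y - 2)*(y - 3)
(3) = (d - 5)*(d^2 + 3*d - 4) = (d - 5)*(d + 4)*(d - 1)
(4) = (u)*(u^2 + u) = u^2*(u + 1)
(5) = (b)*(b^2 - b - 2) = b*(b - 2)*(b + 1)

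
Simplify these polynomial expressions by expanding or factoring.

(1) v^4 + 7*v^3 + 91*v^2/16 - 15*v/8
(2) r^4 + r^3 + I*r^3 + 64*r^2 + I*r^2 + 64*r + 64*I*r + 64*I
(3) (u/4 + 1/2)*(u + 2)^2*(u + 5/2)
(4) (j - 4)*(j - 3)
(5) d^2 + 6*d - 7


(1) = v*(v - 1/4)*(v + 5/4)*(v + 6)
(2) = (r + 1)*(r - 8*I)*(r + I)*(r + 8*I)
(3) = u^4/4 + 17*u^3/8 + 27*u^2/4 + 19*u/2 + 5
(4) = j^2 - 7*j + 12
(5) = (d - 1)*(d + 7)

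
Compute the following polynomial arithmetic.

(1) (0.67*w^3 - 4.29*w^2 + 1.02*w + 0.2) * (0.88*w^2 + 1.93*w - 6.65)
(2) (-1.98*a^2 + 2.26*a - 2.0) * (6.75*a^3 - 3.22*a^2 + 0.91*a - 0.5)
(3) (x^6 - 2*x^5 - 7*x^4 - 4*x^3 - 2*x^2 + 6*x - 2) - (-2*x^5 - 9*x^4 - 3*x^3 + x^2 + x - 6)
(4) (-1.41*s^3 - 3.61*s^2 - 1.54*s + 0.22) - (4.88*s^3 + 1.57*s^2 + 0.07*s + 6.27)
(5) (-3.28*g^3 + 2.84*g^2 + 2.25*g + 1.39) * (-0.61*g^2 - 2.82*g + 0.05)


(1) = 0.5896*w^5 - 2.4821*w^4 - 11.8376*w^3 + 30.6731*w^2 - 6.397*w - 1.33
(2) = -13.365*a^5 + 21.6306*a^4 - 22.579*a^3 + 9.4866*a^2 - 2.95*a + 1.0
(3) = x^6 + 2*x^4 - x^3 - 3*x^2 + 5*x + 4
(4) = -6.29*s^3 - 5.18*s^2 - 1.61*s - 6.05
(5) = 2.0008*g^5 + 7.5172*g^4 - 9.5453*g^3 - 7.0509*g^2 - 3.8073*g + 0.0695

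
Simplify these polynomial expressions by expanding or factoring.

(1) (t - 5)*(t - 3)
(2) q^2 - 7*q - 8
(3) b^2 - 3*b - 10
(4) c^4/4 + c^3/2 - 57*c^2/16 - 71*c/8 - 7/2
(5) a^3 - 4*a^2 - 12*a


(1) = t^2 - 8*t + 15
(2) = (q - 8)*(q + 1)
(3) = (b - 5)*(b + 2)
(4) = (c/4 + 1/2)*(c - 4)*(c + 1/2)*(c + 7/2)
(5) = a*(a - 6)*(a + 2)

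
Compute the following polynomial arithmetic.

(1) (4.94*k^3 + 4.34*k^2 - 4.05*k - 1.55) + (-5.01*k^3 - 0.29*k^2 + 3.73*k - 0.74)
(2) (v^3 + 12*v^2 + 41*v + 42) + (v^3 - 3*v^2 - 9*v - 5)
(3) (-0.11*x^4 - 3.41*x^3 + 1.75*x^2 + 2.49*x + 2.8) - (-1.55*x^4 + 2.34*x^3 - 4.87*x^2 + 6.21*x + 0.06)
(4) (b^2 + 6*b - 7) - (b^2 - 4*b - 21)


(1) = -0.07*k^3 + 4.05*k^2 - 0.32*k - 2.29
(2) = 2*v^3 + 9*v^2 + 32*v + 37
(3) = 1.44*x^4 - 5.75*x^3 + 6.62*x^2 - 3.72*x + 2.74
(4) = 10*b + 14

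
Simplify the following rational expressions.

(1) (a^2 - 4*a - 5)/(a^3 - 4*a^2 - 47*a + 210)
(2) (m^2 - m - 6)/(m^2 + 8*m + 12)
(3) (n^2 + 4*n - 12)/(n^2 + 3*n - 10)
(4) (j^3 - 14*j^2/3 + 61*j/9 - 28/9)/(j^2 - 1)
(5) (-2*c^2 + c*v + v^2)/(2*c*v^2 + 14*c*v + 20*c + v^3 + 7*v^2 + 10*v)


(1) = (a + 1)/(a^2 + a - 42)
(2) = (m - 3)/(m + 6)
(3) = (n + 6)/(n + 5)
(4) = (9*j^2 - 33*j + 28)/(9*j + 9)
(5) = (-c + v)/(v^2 + 7*v + 10)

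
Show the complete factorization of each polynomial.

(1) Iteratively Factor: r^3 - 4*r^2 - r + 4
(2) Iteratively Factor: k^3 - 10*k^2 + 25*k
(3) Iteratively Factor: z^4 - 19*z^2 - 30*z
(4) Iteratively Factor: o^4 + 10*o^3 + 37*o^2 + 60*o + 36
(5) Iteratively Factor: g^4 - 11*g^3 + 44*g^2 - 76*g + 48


(1) = (r - 4)*(r^2 - 1) = (r - 4)*(r + 1)*(r - 1)
(2) = (k)*(k^2 - 10*k + 25) = k*(k - 5)*(k - 5)
(3) = (z + 3)*(z^3 - 3*z^2 - 10*z) = (z - 5)*(z + 3)*(z^2 + 2*z) = z*(z - 5)*(z + 3)*(z + 2)
(4) = (o + 2)*(o^3 + 8*o^2 + 21*o + 18) = (o + 2)*(o + 3)*(o^2 + 5*o + 6) = (o + 2)^2*(o + 3)*(o + 3)
(5) = (g - 2)*(g^3 - 9*g^2 + 26*g - 24) = (g - 3)*(g - 2)*(g^2 - 6*g + 8) = (g - 3)*(g - 2)^2*(g - 4)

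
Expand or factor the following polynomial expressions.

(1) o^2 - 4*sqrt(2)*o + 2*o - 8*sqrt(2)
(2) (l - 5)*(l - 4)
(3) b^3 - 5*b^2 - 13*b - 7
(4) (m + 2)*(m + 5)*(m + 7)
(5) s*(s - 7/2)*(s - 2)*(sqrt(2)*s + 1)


(1) = (o + 2)*(o - 4*sqrt(2))
(2) = l^2 - 9*l + 20
(3) = (b - 7)*(b + 1)^2
(4) = m^3 + 14*m^2 + 59*m + 70
(5) = sqrt(2)*s^4 - 11*sqrt(2)*s^3/2 + s^3 - 11*s^2/2 + 7*sqrt(2)*s^2 + 7*s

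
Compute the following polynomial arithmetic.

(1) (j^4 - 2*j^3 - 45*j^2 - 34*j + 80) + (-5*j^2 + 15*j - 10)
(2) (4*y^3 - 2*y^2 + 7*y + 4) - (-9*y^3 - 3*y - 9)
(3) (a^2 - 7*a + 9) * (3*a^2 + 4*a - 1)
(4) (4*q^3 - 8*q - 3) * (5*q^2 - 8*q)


(1) = j^4 - 2*j^3 - 50*j^2 - 19*j + 70
(2) = 13*y^3 - 2*y^2 + 10*y + 13
(3) = 3*a^4 - 17*a^3 - 2*a^2 + 43*a - 9
(4) = 20*q^5 - 32*q^4 - 40*q^3 + 49*q^2 + 24*q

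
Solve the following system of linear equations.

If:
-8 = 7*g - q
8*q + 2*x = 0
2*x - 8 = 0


Then:
g = -9/7
q = -1
x = 4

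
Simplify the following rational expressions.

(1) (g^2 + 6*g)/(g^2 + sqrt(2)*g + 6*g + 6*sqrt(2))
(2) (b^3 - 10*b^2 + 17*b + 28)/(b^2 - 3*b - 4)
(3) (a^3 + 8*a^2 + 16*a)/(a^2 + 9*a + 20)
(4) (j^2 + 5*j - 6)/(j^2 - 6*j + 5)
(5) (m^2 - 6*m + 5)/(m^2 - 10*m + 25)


(1) = g/(g + sqrt(2))
(2) = b - 7
(3) = (a^2 + 4*a)/(a + 5)
(4) = (j + 6)/(j - 5)
(5) = (m - 1)/(m - 5)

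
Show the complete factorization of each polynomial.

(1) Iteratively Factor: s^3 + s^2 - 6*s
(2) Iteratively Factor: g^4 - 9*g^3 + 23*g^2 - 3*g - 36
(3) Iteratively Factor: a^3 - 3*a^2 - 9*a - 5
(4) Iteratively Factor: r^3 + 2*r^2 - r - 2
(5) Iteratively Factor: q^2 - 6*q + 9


(1) = (s - 2)*(s^2 + 3*s) = s*(s - 2)*(s + 3)
(2) = (g - 3)*(g^3 - 6*g^2 + 5*g + 12) = (g - 4)*(g - 3)*(g^2 - 2*g - 3) = (g - 4)*(g - 3)*(g + 1)*(g - 3)
(3) = (a - 5)*(a^2 + 2*a + 1) = (a - 5)*(a + 1)*(a + 1)
(4) = (r + 2)*(r^2 - 1) = (r - 1)*(r + 2)*(r + 1)
(5) = (q - 3)*(q - 3)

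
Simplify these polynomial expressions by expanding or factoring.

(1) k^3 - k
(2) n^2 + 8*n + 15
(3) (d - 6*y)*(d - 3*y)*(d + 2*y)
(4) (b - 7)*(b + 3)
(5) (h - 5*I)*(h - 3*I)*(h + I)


(1) = k*(k - 1)*(k + 1)
(2) = (n + 3)*(n + 5)
(3) = d^3 - 7*d^2*y + 36*y^3
(4) = b^2 - 4*b - 21
(5) = h^3 - 7*I*h^2 - 7*h - 15*I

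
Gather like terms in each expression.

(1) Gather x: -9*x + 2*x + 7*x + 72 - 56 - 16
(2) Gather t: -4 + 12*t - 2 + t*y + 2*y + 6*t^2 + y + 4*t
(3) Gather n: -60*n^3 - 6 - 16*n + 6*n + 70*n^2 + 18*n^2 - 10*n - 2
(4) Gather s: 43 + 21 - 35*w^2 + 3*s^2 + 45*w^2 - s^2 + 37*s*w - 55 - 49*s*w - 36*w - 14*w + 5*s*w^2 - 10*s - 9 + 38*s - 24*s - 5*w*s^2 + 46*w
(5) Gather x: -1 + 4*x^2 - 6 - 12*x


(1) = 0
(2) = 6*t^2 + t*(y + 16) + 3*y - 6
(3) = -60*n^3 + 88*n^2 - 20*n - 8
(4) = s^2*(2 - 5*w) + s*(5*w^2 - 12*w + 4) + 10*w^2 - 4*w
(5) = 4*x^2 - 12*x - 7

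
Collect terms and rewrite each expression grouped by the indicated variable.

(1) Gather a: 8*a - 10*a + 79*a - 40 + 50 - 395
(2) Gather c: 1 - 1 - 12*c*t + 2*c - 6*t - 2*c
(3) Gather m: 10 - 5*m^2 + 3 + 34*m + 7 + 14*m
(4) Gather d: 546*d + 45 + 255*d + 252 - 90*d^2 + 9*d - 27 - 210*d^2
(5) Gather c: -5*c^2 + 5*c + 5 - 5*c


(1) = 77*a - 385
(2) = -12*c*t - 6*t
(3) = -5*m^2 + 48*m + 20
(4) = -300*d^2 + 810*d + 270
(5) = 5 - 5*c^2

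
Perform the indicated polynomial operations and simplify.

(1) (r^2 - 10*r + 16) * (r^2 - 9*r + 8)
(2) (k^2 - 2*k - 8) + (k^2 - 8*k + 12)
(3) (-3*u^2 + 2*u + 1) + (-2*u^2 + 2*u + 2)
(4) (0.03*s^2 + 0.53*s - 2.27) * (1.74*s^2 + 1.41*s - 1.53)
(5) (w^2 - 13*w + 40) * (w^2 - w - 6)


(1) = r^4 - 19*r^3 + 114*r^2 - 224*r + 128
(2) = 2*k^2 - 10*k + 4
(3) = -5*u^2 + 4*u + 3
(4) = 0.0522*s^4 + 0.9645*s^3 - 3.2484*s^2 - 4.0116*s + 3.4731
(5) = w^4 - 14*w^3 + 47*w^2 + 38*w - 240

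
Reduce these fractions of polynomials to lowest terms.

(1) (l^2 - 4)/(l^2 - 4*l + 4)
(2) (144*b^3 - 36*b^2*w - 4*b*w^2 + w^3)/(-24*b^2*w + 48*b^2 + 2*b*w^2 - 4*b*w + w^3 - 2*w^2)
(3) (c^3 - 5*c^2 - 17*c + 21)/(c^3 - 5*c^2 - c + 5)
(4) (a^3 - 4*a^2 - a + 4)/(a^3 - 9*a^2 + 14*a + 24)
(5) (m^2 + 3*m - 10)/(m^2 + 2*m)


(1) = (l + 2)/(l - 2)
(2) = (-6*b + w)/(w - 2)
(3) = (c^2 - 4*c - 21)/(c^2 - 4*c - 5)
(4) = (a - 1)/(a - 6)
(5) = (m^2 + 3*m - 10)/(m^2 + 2*m)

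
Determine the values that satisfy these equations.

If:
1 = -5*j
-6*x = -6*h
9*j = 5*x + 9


Then:
h = -54/25
j = -1/5
x = -54/25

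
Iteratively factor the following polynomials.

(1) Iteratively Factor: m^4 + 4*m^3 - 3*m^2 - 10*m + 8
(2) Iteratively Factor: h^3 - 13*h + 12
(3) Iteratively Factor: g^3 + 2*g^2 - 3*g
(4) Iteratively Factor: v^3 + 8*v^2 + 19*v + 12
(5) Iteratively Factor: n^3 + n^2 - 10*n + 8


(1) = (m + 4)*(m^3 - 3*m + 2) = (m - 1)*(m + 4)*(m^2 + m - 2) = (m - 1)*(m + 2)*(m + 4)*(m - 1)
(2) = (h + 4)*(h^2 - 4*h + 3) = (h - 3)*(h + 4)*(h - 1)
(3) = (g + 3)*(g^2 - g) = (g - 1)*(g + 3)*(g)
(4) = (v + 3)*(v^2 + 5*v + 4) = (v + 3)*(v + 4)*(v + 1)
(5) = (n - 1)*(n^2 + 2*n - 8) = (n - 1)*(n + 4)*(n - 2)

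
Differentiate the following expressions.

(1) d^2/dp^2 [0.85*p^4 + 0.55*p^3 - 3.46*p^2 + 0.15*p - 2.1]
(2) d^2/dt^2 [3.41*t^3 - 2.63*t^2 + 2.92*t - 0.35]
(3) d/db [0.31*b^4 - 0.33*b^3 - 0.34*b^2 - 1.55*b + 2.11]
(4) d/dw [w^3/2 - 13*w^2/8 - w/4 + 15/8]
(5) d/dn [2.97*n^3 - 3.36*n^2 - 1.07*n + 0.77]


(1) = 10.2*p^2 + 3.3*p - 6.92
(2) = 20.46*t - 5.26
(3) = 1.24*b^3 - 0.99*b^2 - 0.68*b - 1.55
(4) = 3*w^2/2 - 13*w/4 - 1/4
(5) = 8.91*n^2 - 6.72*n - 1.07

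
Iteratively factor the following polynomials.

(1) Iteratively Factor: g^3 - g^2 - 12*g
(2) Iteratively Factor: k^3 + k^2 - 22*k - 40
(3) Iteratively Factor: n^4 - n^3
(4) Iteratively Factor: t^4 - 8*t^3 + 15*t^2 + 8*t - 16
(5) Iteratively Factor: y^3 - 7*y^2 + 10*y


(1) = (g + 3)*(g^2 - 4*g) = g*(g + 3)*(g - 4)
(2) = (k + 4)*(k^2 - 3*k - 10) = (k - 5)*(k + 4)*(k + 2)
(3) = (n)*(n^3 - n^2) = n^2*(n^2 - n) = n^2*(n - 1)*(n)
(4) = (t + 1)*(t^3 - 9*t^2 + 24*t - 16) = (t - 1)*(t + 1)*(t^2 - 8*t + 16) = (t - 4)*(t - 1)*(t + 1)*(t - 4)
(5) = (y - 2)*(y^2 - 5*y) = (y - 5)*(y - 2)*(y)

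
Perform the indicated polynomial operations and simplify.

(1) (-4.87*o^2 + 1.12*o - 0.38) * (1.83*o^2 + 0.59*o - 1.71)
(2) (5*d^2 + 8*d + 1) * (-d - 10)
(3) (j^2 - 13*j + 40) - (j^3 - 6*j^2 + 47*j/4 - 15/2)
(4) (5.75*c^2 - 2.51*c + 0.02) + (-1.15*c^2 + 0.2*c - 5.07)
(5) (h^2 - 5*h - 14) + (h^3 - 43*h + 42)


(1) = -8.9121*o^4 - 0.8237*o^3 + 8.2931*o^2 - 2.1394*o + 0.6498
(2) = -5*d^3 - 58*d^2 - 81*d - 10
(3) = -j^3 + 7*j^2 - 99*j/4 + 95/2
(4) = 4.6*c^2 - 2.31*c - 5.05
(5) = h^3 + h^2 - 48*h + 28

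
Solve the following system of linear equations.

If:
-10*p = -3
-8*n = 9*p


Then:
n = -27/80
p = 3/10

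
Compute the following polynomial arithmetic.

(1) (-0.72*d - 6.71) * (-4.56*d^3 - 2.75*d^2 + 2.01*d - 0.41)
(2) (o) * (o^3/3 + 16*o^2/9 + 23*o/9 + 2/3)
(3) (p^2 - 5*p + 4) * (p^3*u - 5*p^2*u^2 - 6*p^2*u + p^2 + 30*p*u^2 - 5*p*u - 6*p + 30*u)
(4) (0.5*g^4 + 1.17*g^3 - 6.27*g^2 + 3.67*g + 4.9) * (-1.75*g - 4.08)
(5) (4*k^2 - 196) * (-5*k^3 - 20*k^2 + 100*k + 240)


(1) = 3.2832*d^4 + 32.5776*d^3 + 17.0053*d^2 - 13.1919*d + 2.7511
(2) = o^4/3 + 16*o^3/9 + 23*o^2/9 + 2*o/3
(3) = p^5*u - 5*p^4*u^2 - 11*p^4*u + p^4 + 55*p^3*u^2 + 29*p^3*u - 11*p^3 - 170*p^2*u^2 + 31*p^2*u + 34*p^2 + 120*p*u^2 - 170*p*u - 24*p + 120*u
(4) = -0.875*g^5 - 4.0875*g^4 + 6.1989*g^3 + 19.1591*g^2 - 23.5486*g - 19.992
(5) = -20*k^5 - 80*k^4 + 1380*k^3 + 4880*k^2 - 19600*k - 47040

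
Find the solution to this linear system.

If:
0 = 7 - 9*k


Then:
k = 7/9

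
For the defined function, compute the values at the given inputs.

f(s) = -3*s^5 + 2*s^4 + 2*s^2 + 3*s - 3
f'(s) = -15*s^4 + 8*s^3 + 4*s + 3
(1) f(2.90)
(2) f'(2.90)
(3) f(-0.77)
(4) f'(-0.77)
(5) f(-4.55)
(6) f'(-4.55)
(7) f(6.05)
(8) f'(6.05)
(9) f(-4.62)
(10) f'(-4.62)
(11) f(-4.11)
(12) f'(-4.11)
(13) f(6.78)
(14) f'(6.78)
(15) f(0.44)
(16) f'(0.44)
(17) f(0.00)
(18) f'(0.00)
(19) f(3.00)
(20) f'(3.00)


(1) = -451.36
(2) = -851.21
(3) = -2.61
(4) = -9.01
(5) = 6732.24
(6) = -7197.67
(7) = -21548.49
(8) = -18297.38
(9) = 7251.38
(10) = -7638.12
(11) = 4107.42
(12) = -4849.00
(13) = -38644.86
(14) = -29172.96
(15) = -1.27
(16) = 4.88
(17) = -3.00
(18) = 3.00
(19) = -543.00
(20) = -984.00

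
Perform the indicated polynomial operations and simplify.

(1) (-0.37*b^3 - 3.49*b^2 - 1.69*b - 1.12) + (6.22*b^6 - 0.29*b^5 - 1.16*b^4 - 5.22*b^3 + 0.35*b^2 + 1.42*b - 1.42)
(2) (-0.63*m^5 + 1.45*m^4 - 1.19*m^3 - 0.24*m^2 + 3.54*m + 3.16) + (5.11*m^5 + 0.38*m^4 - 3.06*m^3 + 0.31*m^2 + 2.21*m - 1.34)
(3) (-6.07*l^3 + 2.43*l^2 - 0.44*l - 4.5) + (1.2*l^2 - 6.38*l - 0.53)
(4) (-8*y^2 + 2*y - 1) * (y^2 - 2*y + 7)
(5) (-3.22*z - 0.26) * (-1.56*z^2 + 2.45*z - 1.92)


(1) = 6.22*b^6 - 0.29*b^5 - 1.16*b^4 - 5.59*b^3 - 3.14*b^2 - 0.27*b - 2.54
(2) = 4.48*m^5 + 1.83*m^4 - 4.25*m^3 + 0.07*m^2 + 5.75*m + 1.82
(3) = -6.07*l^3 + 3.63*l^2 - 6.82*l - 5.03
(4) = -8*y^4 + 18*y^3 - 61*y^2 + 16*y - 7
(5) = 5.0232*z^3 - 7.4834*z^2 + 5.5454*z + 0.4992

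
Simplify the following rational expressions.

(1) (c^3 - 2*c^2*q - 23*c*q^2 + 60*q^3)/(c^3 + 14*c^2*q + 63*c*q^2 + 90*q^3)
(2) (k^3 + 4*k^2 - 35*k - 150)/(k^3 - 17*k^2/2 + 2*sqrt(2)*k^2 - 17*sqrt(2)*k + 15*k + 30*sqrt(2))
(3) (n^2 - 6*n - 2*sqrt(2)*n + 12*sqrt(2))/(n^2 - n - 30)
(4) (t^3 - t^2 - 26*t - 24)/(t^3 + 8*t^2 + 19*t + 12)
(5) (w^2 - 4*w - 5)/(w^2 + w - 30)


(1) = (c^2 - 7*c*q + 12*q^2)/(c^2 + 9*c*q + 18*q^2)
(2) = (2*k^2 + 20*k + 50)/(2*k^2 + k*(-5 + 4*sqrt(2)) - 10*sqrt(2))
(3) = (n - 2*sqrt(2))/(n + 5)
(4) = (t - 6)/(t + 3)
(5) = (w + 1)/(w + 6)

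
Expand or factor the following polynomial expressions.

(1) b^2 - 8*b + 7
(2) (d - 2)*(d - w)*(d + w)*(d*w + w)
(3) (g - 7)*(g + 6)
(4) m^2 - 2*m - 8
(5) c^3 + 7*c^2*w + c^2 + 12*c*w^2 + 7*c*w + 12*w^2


(1) = (b - 7)*(b - 1)
(2) = d^4*w - d^3*w - d^2*w^3 - 2*d^2*w + d*w^3 + 2*w^3
(3) = g^2 - g - 42
(4) = (m - 4)*(m + 2)
(5) = (c + 1)*(c + 3*w)*(c + 4*w)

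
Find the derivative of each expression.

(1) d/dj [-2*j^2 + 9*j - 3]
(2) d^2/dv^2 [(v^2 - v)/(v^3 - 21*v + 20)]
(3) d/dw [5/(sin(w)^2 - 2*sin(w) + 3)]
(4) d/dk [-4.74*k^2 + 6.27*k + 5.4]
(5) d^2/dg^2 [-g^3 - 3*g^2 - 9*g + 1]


(1) = 9 - 4*j
(2) = 2*(v^3 + 60*v + 20)/(v^6 + 3*v^5 - 57*v^4 - 119*v^3 + 1140*v^2 + 1200*v - 8000)
(3) = 10*(1 - sin(w))*cos(w)/(sin(w)^2 - 2*sin(w) + 3)^2
(4) = 6.27 - 9.48*k
(5) = -6*g - 6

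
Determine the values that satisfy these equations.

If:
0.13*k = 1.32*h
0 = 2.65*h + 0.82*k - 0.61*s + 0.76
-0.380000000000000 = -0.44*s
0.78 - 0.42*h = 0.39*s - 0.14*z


Then:
h = -0.02
k = -0.22
s = 0.86
z = -3.23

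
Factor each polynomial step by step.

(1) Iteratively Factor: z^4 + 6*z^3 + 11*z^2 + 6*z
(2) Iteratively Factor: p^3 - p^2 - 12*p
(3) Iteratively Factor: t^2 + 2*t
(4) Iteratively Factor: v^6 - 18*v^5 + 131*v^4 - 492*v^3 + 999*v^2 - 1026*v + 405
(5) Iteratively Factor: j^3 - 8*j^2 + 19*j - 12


(1) = (z)*(z^3 + 6*z^2 + 11*z + 6) = z*(z + 1)*(z^2 + 5*z + 6) = z*(z + 1)*(z + 3)*(z + 2)
(2) = (p)*(p^2 - p - 12) = p*(p - 4)*(p + 3)
(3) = (t)*(t + 2)
(4) = (v - 3)*(v^5 - 15*v^4 + 86*v^3 - 234*v^2 + 297*v - 135) = (v - 3)^2*(v^4 - 12*v^3 + 50*v^2 - 84*v + 45) = (v - 3)^2*(v - 1)*(v^3 - 11*v^2 + 39*v - 45) = (v - 3)^3*(v - 1)*(v^2 - 8*v + 15) = (v - 3)^4*(v - 1)*(v - 5)
(5) = (j - 4)*(j^2 - 4*j + 3) = (j - 4)*(j - 1)*(j - 3)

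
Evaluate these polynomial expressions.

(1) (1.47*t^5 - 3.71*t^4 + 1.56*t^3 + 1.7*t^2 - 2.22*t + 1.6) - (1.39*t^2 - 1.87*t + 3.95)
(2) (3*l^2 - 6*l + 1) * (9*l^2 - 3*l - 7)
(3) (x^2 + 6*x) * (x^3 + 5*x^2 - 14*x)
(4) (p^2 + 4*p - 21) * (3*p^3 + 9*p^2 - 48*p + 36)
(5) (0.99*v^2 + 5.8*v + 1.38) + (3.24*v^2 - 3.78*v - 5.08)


(1) = 1.47*t^5 - 3.71*t^4 + 1.56*t^3 + 0.31*t^2 - 0.35*t - 2.35
(2) = 27*l^4 - 63*l^3 + 6*l^2 + 39*l - 7
(3) = x^5 + 11*x^4 + 16*x^3 - 84*x^2
(4) = 3*p^5 + 21*p^4 - 75*p^3 - 345*p^2 + 1152*p - 756
(5) = 4.23*v^2 + 2.02*v - 3.7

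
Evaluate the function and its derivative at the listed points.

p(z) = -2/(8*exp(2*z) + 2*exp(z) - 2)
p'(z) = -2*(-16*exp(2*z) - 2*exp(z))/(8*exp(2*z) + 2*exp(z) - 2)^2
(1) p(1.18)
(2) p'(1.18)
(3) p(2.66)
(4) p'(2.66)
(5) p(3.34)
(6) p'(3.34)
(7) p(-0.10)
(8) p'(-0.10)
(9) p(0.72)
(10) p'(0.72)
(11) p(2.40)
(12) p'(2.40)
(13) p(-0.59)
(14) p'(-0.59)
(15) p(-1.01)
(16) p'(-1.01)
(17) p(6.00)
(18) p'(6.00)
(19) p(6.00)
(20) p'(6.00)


(1) = -0.02
(2) = 0.04
(3) = -0.00
(4) = 0.00
(5) = -0.00
(6) = 0.00
(7) = -0.31
(8) = 0.74
(9) = -0.06
(10) = 0.11
(11) = -0.00
(12) = 0.00
(13) = -1.28
(14) = 4.91
(15) = 9.51
(16) = 128.90
(17) = -0.00
(18) = 0.00
(19) = -0.00
(20) = 0.00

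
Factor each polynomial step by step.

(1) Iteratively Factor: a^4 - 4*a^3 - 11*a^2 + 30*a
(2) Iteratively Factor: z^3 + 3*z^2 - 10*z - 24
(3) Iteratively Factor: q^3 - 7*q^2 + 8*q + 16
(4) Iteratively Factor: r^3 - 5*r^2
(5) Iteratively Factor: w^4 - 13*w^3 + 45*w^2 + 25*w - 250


(1) = (a - 2)*(a^3 - 2*a^2 - 15*a) = a*(a - 2)*(a^2 - 2*a - 15) = a*(a - 5)*(a - 2)*(a + 3)
(2) = (z - 3)*(z^2 + 6*z + 8) = (z - 3)*(z + 4)*(z + 2)
(3) = (q - 4)*(q^2 - 3*q - 4) = (q - 4)*(q + 1)*(q - 4)
(4) = (r - 5)*(r^2) = r*(r - 5)*(r)
(5) = (w - 5)*(w^3 - 8*w^2 + 5*w + 50) = (w - 5)^2*(w^2 - 3*w - 10) = (w - 5)^2*(w + 2)*(w - 5)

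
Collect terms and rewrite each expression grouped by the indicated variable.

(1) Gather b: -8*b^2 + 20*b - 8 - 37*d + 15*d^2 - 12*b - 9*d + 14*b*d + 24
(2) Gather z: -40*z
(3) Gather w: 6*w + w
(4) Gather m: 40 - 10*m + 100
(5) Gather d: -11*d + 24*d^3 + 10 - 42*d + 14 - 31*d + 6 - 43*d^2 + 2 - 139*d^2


(1) = -8*b^2 + b*(14*d + 8) + 15*d^2 - 46*d + 16
(2) = -40*z
(3) = 7*w
(4) = 140 - 10*m
(5) = 24*d^3 - 182*d^2 - 84*d + 32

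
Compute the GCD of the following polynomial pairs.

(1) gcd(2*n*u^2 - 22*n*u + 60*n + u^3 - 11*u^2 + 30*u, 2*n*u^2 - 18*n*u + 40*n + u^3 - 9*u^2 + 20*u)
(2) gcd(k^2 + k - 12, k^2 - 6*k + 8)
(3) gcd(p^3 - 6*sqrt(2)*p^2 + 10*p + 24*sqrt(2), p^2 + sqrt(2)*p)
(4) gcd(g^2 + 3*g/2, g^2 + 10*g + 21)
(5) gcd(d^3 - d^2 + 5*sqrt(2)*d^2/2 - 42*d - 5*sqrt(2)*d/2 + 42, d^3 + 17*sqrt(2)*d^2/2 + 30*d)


(1) = 2*n*u - 10*n + u^2 - 5*u
(2) = 1
(3) = p + sqrt(2)
(4) = 1
(5) = d + 6*sqrt(2)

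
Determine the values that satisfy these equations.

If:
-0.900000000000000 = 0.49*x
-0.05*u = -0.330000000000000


Then:
u = 6.60
x = -1.84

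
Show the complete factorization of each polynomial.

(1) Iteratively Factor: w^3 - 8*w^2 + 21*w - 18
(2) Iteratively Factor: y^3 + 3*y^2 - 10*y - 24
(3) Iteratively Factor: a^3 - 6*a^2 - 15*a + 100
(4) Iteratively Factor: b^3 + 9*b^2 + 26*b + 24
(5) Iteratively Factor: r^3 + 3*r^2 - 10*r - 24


(1) = (w - 3)*(w^2 - 5*w + 6) = (w - 3)^2*(w - 2)
(2) = (y - 3)*(y^2 + 6*y + 8) = (y - 3)*(y + 4)*(y + 2)
(3) = (a - 5)*(a^2 - a - 20) = (a - 5)^2*(a + 4)
(4) = (b + 2)*(b^2 + 7*b + 12) = (b + 2)*(b + 3)*(b + 4)
(5) = (r - 3)*(r^2 + 6*r + 8) = (r - 3)*(r + 4)*(r + 2)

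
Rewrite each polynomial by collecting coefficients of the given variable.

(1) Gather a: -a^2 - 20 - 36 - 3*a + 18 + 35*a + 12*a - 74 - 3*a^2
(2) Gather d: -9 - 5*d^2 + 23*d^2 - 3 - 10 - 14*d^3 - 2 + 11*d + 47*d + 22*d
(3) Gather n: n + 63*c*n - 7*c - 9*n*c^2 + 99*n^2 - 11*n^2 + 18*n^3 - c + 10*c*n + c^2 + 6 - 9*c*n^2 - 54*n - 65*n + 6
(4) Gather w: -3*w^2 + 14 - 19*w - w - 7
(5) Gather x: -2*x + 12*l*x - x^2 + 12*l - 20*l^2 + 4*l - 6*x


(1) = -4*a^2 + 44*a - 112
(2) = -14*d^3 + 18*d^2 + 80*d - 24
(3) = c^2 - 8*c + 18*n^3 + n^2*(88 - 9*c) + n*(-9*c^2 + 73*c - 118) + 12
(4) = -3*w^2 - 20*w + 7
(5) = -20*l^2 + 16*l - x^2 + x*(12*l - 8)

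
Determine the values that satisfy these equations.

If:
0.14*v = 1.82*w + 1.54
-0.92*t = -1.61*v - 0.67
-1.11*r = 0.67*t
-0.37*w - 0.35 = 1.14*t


Then:
r = 0.01
t = -0.02
v = -0.43
w = -0.88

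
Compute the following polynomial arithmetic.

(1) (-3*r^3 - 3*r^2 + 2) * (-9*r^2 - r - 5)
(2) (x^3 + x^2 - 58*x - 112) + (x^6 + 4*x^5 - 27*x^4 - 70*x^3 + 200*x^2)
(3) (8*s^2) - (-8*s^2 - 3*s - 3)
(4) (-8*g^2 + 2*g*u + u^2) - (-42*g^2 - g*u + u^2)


(1) = 27*r^5 + 30*r^4 + 18*r^3 - 3*r^2 - 2*r - 10
(2) = x^6 + 4*x^5 - 27*x^4 - 69*x^3 + 201*x^2 - 58*x - 112
(3) = 16*s^2 + 3*s + 3
(4) = 34*g^2 + 3*g*u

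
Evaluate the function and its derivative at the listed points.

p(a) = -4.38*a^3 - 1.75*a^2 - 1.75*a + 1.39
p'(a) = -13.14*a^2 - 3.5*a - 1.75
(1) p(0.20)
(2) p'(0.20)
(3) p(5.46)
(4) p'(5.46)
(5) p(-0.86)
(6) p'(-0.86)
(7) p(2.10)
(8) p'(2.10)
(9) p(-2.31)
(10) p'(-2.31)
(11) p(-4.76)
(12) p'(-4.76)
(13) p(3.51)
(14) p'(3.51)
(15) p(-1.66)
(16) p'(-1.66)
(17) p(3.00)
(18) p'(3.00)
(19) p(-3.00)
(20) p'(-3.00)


(1) = 0.93
(2) = -2.98
(3) = -773.27
(4) = -412.58
(5) = 4.39
(6) = -8.46
(7) = -50.57
(8) = -67.05
(9) = 50.08
(10) = -63.78
(11) = 442.45
(12) = -282.81
(13) = -215.72
(14) = -175.92
(15) = 19.51
(16) = -32.15
(17) = -137.87
(18) = -130.51
(19) = 109.15
(20) = -109.51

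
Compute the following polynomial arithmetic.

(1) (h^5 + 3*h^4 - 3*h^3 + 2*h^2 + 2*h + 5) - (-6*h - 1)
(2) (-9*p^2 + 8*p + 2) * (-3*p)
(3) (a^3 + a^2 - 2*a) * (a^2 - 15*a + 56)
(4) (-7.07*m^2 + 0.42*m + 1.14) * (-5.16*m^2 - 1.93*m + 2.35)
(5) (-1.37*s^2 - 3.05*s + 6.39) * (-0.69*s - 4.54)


(1) = h^5 + 3*h^4 - 3*h^3 + 2*h^2 + 8*h + 6
(2) = 27*p^3 - 24*p^2 - 6*p
(3) = a^5 - 14*a^4 + 39*a^3 + 86*a^2 - 112*a
(4) = 36.4812*m^4 + 11.4779*m^3 - 23.3075*m^2 - 1.2132*m + 2.679
(5) = 0.9453*s^3 + 8.3243*s^2 + 9.4379*s - 29.0106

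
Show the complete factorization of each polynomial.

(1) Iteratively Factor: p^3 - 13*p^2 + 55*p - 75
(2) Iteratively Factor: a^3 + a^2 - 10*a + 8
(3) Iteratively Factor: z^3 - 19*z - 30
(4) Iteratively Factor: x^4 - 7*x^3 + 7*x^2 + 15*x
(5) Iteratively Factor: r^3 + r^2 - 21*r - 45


(1) = (p - 5)*(p^2 - 8*p + 15) = (p - 5)^2*(p - 3)
(2) = (a - 2)*(a^2 + 3*a - 4) = (a - 2)*(a + 4)*(a - 1)
(3) = (z + 3)*(z^2 - 3*z - 10) = (z - 5)*(z + 3)*(z + 2)
(4) = (x + 1)*(x^3 - 8*x^2 + 15*x) = (x - 3)*(x + 1)*(x^2 - 5*x) = (x - 5)*(x - 3)*(x + 1)*(x)
(5) = (r + 3)*(r^2 - 2*r - 15) = (r + 3)^2*(r - 5)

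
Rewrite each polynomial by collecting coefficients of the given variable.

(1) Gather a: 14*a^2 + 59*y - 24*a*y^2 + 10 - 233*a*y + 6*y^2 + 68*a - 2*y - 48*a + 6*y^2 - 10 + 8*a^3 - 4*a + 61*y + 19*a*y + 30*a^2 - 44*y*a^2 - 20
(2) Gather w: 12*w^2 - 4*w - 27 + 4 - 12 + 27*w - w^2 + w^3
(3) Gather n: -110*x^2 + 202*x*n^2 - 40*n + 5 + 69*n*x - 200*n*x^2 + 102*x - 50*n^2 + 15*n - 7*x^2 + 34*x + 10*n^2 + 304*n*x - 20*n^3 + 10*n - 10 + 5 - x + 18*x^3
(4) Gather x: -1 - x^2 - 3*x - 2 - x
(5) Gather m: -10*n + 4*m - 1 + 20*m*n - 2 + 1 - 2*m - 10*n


(1) = 8*a^3 + a^2*(44 - 44*y) + a*(-24*y^2 - 214*y + 16) + 12*y^2 + 118*y - 20
(2) = w^3 + 11*w^2 + 23*w - 35
(3) = -20*n^3 + n^2*(202*x - 40) + n*(-200*x^2 + 373*x - 15) + 18*x^3 - 117*x^2 + 135*x
(4) = -x^2 - 4*x - 3
(5) = m*(20*n + 2) - 20*n - 2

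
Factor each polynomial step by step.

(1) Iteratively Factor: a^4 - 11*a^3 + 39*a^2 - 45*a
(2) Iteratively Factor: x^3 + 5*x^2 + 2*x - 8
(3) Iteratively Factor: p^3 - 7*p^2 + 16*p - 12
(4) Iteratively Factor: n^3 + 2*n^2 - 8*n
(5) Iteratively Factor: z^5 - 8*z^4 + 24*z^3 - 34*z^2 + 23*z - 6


(1) = (a - 3)*(a^3 - 8*a^2 + 15*a) = (a - 3)^2*(a^2 - 5*a) = (a - 5)*(a - 3)^2*(a)
(2) = (x - 1)*(x^2 + 6*x + 8) = (x - 1)*(x + 4)*(x + 2)
(3) = (p - 3)*(p^2 - 4*p + 4) = (p - 3)*(p - 2)*(p - 2)
(4) = (n)*(n^2 + 2*n - 8) = n*(n - 2)*(n + 4)
(5) = (z - 3)*(z^4 - 5*z^3 + 9*z^2 - 7*z + 2) = (z - 3)*(z - 1)*(z^3 - 4*z^2 + 5*z - 2) = (z - 3)*(z - 2)*(z - 1)*(z^2 - 2*z + 1) = (z - 3)*(z - 2)*(z - 1)^2*(z - 1)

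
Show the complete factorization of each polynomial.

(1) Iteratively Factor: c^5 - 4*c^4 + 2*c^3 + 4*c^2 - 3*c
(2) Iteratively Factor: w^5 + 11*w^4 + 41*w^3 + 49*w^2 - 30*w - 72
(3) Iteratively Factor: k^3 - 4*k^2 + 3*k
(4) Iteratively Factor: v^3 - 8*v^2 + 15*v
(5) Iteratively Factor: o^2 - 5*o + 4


(1) = (c + 1)*(c^4 - 5*c^3 + 7*c^2 - 3*c) = (c - 1)*(c + 1)*(c^3 - 4*c^2 + 3*c) = c*(c - 1)*(c + 1)*(c^2 - 4*c + 3) = c*(c - 1)^2*(c + 1)*(c - 3)
(2) = (w + 4)*(w^4 + 7*w^3 + 13*w^2 - 3*w - 18) = (w + 3)*(w + 4)*(w^3 + 4*w^2 + w - 6) = (w + 2)*(w + 3)*(w + 4)*(w^2 + 2*w - 3) = (w - 1)*(w + 2)*(w + 3)*(w + 4)*(w + 3)
(3) = (k - 3)*(k^2 - k) = k*(k - 3)*(k - 1)
(4) = (v - 3)*(v^2 - 5*v) = (v - 5)*(v - 3)*(v)
(5) = (o - 4)*(o - 1)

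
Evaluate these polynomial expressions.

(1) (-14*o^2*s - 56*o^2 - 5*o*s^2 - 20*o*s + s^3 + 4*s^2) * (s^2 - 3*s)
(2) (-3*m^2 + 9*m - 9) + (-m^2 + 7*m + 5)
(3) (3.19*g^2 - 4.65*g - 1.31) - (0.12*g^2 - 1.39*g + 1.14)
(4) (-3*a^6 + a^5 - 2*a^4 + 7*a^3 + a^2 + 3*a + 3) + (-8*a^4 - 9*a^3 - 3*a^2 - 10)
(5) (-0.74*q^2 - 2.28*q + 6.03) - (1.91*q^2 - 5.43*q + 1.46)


(1) = -14*o^2*s^3 - 14*o^2*s^2 + 168*o^2*s - 5*o*s^4 - 5*o*s^3 + 60*o*s^2 + s^5 + s^4 - 12*s^3
(2) = -4*m^2 + 16*m - 4
(3) = 3.07*g^2 - 3.26*g - 2.45
(4) = -3*a^6 + a^5 - 10*a^4 - 2*a^3 - 2*a^2 + 3*a - 7
(5) = -2.65*q^2 + 3.15*q + 4.57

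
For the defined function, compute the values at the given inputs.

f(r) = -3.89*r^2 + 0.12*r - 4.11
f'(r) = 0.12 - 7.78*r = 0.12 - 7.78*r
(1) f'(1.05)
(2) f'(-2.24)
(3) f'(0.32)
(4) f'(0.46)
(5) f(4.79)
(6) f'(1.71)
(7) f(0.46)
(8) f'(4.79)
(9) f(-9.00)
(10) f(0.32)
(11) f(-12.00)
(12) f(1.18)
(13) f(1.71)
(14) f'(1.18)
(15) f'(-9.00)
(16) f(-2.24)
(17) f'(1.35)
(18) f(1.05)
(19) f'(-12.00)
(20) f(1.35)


(1) = -8.05
(2) = 17.55
(3) = -2.37
(4) = -3.46
(5) = -92.79
(6) = -13.18
(7) = -4.88
(8) = -37.15
(9) = -320.28
(10) = -4.47
(11) = -565.71
(12) = -9.38
(13) = -15.28
(14) = -9.06
(15) = 70.14
(16) = -23.90
(17) = -10.38
(18) = -8.27
(19) = 93.48
(20) = -11.04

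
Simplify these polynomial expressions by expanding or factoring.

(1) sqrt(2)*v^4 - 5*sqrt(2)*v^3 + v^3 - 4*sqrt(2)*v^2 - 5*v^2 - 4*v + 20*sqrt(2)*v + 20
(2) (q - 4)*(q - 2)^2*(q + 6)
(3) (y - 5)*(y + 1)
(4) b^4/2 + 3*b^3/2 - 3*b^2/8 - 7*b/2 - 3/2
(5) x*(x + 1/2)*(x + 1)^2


(1) = (v - 5)*(v - 2)*(v + 2)*(sqrt(2)*v + 1)
(2) = q^4 - 2*q^3 - 28*q^2 + 104*q - 96
(3) = y^2 - 4*y - 5
(4) = (b/2 + 1)*(b - 3/2)*(b + 1/2)*(b + 2)
(5) = x^4 + 5*x^3/2 + 2*x^2 + x/2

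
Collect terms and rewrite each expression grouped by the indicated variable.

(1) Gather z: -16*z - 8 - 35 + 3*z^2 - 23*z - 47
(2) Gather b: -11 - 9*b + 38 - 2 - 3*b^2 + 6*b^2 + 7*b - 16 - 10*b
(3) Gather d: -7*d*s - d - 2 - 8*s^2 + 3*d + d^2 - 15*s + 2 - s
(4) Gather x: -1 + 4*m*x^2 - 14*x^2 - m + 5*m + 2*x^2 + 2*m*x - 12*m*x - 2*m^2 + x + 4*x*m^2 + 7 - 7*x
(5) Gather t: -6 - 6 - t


(1) = 3*z^2 - 39*z - 90
(2) = 3*b^2 - 12*b + 9
(3) = d^2 + d*(2 - 7*s) - 8*s^2 - 16*s
(4) = -2*m^2 + 4*m + x^2*(4*m - 12) + x*(4*m^2 - 10*m - 6) + 6
(5) = -t - 12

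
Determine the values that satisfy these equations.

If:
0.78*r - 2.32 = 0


Then:
r = 2.97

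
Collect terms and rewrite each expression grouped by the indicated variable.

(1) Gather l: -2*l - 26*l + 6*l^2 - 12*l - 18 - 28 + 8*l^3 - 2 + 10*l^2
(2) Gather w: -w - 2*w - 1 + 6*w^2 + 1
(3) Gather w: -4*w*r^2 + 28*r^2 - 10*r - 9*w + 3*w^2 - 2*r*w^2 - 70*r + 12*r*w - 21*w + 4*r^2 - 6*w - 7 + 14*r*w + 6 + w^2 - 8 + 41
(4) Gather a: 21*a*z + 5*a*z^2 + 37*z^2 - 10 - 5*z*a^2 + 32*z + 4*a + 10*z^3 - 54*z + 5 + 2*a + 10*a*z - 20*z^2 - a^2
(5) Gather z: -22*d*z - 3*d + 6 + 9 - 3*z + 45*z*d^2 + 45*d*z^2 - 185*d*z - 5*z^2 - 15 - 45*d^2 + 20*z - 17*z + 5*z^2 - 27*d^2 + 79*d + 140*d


(1) = 8*l^3 + 16*l^2 - 40*l - 48
(2) = 6*w^2 - 3*w
(3) = 32*r^2 - 80*r + w^2*(4 - 2*r) + w*(-4*r^2 + 26*r - 36) + 32
(4) = a^2*(-5*z - 1) + a*(5*z^2 + 31*z + 6) + 10*z^3 + 17*z^2 - 22*z - 5
(5) = -72*d^2 + 45*d*z^2 + 216*d + z*(45*d^2 - 207*d)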